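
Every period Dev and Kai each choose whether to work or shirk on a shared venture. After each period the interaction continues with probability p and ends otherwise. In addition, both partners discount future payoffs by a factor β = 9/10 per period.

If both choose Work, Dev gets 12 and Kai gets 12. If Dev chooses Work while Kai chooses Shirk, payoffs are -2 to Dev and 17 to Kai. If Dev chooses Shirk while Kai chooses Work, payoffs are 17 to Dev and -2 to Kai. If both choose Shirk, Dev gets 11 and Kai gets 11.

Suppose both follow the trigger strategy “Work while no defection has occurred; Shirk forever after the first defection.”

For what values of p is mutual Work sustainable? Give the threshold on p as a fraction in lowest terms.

25/27

With continuation probability p and discount β, the effective per-period discount factor is βp.
Grim-trigger IC: βp ≥ (17−12)/(17−11) = 5/6.
So p ≥ (5/6)/(9/10) = 25/27.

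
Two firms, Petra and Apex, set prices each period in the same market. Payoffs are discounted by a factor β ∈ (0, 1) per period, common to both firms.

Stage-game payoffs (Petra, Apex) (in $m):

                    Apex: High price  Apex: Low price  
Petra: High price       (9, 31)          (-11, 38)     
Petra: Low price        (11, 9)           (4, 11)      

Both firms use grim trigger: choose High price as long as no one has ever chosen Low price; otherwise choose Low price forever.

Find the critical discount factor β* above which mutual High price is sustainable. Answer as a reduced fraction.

2/7

For Petra: deviation gain 11−9 = 2, per-period punishment loss 9−4 = 5. IC gives β ≥ 2/7.
For Apex: gain 7, loss 20 per period, so β ≥ 7/27.
The tighter constraint is Petra's, so cooperation needs β ≥ 2/7.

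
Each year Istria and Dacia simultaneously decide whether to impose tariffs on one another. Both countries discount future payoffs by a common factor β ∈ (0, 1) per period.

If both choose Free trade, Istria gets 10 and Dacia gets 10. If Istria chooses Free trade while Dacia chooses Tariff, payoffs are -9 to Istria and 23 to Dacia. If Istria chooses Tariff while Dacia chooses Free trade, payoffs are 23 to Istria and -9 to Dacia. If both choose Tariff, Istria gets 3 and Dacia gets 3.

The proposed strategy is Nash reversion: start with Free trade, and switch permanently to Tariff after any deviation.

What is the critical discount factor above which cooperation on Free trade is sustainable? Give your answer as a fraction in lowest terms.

10/(1−β) ≥ 23 + 3β/(1−β)
10 ≥ 23 − 20β
β ≥ 13/20.

13/20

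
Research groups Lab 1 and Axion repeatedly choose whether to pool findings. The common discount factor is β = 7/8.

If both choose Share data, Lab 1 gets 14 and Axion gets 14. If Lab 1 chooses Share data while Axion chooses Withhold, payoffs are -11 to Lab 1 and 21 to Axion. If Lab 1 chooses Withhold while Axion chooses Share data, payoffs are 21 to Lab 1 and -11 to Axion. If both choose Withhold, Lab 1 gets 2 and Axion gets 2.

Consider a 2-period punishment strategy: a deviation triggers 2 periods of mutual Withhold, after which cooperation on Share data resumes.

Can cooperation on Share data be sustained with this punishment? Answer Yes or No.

Yes

IC: β+…+β^2 ≥ (21−14)/(14−2) = 7/12.
At β = 7/8: partial sum = 1.6406 ≥ 0.5833. Cooperation sustainable.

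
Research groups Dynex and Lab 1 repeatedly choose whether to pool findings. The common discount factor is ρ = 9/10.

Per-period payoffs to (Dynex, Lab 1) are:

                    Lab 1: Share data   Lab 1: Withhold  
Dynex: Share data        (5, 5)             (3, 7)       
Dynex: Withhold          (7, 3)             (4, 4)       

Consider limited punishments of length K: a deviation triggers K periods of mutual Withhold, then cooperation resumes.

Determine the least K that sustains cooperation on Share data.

IC: ρ(1−ρ^K)/(1−ρ) ≥ (7−5)/(5−4) = 2.
With ρ = 9/10: need 1 − ρ^K ≥ 2·(1−9/10)/(9/10), i.e. ρ^K ≤ 0.7778.
Since (9/10)^2 = 0.8100 and (9/10)^3 = 0.7290, the smallest such K is 3.

3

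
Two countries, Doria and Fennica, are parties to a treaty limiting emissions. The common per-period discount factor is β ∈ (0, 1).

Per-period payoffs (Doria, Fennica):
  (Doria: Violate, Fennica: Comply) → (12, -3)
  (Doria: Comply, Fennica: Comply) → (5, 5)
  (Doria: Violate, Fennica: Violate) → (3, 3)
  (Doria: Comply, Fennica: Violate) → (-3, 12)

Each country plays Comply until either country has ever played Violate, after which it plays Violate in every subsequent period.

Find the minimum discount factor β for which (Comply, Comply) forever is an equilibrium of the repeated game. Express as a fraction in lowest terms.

One-period gain from deviating is 12 − 5 = 7. The loss is 5 − 3 = 2 in every subsequent period, with present value 2·β/(1−β).
Deviation is unprofitable when 2·β/(1−β) ≥ 7, i.e. β/(1−β) ≥ 7/2.
Equivalently β ≥ 7/(7+2) = 7/9.

7/9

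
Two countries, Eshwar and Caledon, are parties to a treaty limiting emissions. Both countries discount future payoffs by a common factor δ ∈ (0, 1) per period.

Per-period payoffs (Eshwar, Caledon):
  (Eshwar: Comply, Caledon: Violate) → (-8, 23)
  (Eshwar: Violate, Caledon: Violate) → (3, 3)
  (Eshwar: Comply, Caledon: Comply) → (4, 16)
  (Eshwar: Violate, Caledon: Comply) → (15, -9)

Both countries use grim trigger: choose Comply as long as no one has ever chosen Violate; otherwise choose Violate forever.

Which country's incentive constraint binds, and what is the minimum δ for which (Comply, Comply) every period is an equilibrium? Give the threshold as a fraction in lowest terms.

Eshwar; δ ≥ 11/12

Eshwar's threshold: (15−4)/(15−3) = 11/12.
Caledon's threshold: (23−16)/(23−3) = 7/20.
11/12 > 7/20, so Eshwar binds and δ* = 11/12.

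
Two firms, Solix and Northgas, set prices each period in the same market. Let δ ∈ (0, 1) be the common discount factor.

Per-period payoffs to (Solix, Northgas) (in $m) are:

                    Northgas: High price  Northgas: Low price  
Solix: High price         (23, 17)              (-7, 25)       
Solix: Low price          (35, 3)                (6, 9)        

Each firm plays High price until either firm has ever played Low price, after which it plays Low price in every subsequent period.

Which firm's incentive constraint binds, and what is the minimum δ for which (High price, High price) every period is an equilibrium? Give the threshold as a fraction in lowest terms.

Northgas; δ ≥ 1/2

For Solix: deviation gain 35−23 = 12, per-period punishment loss 23−6 = 17. IC gives δ ≥ 12/29.
For Northgas: gain 8, loss 8 per period, so δ ≥ 8/16 = 1/2.
The tighter constraint is Northgas's, so cooperation needs δ ≥ 1/2.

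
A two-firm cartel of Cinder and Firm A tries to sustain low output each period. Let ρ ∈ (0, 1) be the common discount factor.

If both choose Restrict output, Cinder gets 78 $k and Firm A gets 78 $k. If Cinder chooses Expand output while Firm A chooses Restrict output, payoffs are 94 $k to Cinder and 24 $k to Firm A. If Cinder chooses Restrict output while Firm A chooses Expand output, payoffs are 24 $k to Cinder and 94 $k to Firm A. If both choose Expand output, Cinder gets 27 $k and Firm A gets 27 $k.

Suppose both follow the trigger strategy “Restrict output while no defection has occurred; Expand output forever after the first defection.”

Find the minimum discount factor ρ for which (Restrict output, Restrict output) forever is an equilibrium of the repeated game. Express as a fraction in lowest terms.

One-period gain from deviating is 94 − 78 = 16. The loss is 78 − 27 = 51 in every subsequent period, with present value 51·ρ/(1−ρ).
Deviation is unprofitable when 51·ρ/(1−ρ) ≥ 16, i.e. ρ/(1−ρ) ≥ 16/51.
Equivalently ρ ≥ 16/(16+51) = 16/67.

16/67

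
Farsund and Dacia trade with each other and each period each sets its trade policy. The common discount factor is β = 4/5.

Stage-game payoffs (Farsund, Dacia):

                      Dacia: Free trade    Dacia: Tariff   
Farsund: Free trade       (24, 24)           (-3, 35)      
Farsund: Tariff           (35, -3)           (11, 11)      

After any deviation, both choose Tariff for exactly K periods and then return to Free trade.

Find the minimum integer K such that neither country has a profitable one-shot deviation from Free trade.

Need Σ_{k=1}^{K} β^k ≥ (35−24)/(24−11) = 0.8462 at β = 4/5.
At K = 1 the sum is 0.8000 < 0.8462; at K = 2 it is 1.4400 ≥ 0.8462.
So the minimum punishment length is K = 2.

2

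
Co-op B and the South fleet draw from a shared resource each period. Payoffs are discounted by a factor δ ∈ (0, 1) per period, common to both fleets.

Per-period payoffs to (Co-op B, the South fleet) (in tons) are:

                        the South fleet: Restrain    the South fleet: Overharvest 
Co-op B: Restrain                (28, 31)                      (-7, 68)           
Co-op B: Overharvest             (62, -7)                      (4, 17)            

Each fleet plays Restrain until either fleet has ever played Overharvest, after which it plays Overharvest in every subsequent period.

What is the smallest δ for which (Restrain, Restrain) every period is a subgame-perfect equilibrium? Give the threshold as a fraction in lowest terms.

37/51

For Co-op B: deviation gain 62−28 = 34, per-period punishment loss 28−4 = 24. IC gives δ ≥ 34/58 = 17/29.
For the South fleet: gain 37, loss 14 per period, so δ ≥ 37/51.
The tighter constraint is the South fleet's, so cooperation needs δ ≥ 37/51.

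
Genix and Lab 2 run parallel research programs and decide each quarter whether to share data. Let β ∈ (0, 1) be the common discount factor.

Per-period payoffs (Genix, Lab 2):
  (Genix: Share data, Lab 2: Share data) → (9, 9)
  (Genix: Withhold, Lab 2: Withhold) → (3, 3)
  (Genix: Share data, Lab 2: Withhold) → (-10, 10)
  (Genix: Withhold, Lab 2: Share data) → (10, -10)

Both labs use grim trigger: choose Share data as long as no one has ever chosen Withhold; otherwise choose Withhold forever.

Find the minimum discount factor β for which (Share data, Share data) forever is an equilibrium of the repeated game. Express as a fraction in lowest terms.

9/(1−β) ≥ 10 + 3β/(1−β)
9 ≥ 10 − 7β
β ≥ 1/7.

1/7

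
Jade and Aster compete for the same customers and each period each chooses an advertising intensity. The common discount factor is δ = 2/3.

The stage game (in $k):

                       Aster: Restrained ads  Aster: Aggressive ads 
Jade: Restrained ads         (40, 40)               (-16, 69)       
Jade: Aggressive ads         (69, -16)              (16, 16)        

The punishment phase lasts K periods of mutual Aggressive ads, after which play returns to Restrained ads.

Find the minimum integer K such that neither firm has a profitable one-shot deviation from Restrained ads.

IC: δ(1−δ^K)/(1−δ) ≥ (69−40)/(40−16) = 29/24.
With δ = 2/3: need 1 − δ^K ≥ 29/24·(1−2/3)/(2/3), i.e. δ^K ≤ 0.3958.
Since (2/3)^2 = 0.4444 and (2/3)^3 = 0.2963, the smallest such K is 3.

3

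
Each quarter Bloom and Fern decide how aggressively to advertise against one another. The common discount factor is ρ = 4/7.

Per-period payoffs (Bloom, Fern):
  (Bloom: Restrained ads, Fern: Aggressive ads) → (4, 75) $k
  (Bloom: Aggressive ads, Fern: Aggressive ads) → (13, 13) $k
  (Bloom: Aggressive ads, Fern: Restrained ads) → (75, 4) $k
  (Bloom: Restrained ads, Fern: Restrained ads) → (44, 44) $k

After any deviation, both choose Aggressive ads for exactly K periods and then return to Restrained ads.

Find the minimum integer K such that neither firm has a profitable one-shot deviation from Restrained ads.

Need Σ_{k=1}^{K} ρ^k ≥ (75−44)/(44−13) = 1.0000 at ρ = 4/7.
At K = 2 the sum is 0.8980 < 1.0000; at K = 3 it is 1.0845 ≥ 1.0000.
So the minimum punishment length is K = 3.

3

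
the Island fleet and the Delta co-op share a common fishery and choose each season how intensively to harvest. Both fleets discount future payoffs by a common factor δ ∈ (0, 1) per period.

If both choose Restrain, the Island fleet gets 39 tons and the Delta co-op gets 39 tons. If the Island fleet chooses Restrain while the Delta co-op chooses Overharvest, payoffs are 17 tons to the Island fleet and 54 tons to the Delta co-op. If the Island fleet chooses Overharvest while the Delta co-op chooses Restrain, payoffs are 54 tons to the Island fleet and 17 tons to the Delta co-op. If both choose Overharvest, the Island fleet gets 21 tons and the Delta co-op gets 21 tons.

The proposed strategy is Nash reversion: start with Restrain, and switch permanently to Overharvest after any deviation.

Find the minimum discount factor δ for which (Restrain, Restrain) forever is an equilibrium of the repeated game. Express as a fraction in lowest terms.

5/11

One-period gain from deviating is 54 − 39 = 15. The loss is 39 − 21 = 18 in every subsequent period, with present value 18·δ/(1−δ).
Deviation is unprofitable when 18·δ/(1−δ) ≥ 15, i.e. δ/(1−δ) ≥ 5/6.
Equivalently δ ≥ 15/(15+18) = 5/11.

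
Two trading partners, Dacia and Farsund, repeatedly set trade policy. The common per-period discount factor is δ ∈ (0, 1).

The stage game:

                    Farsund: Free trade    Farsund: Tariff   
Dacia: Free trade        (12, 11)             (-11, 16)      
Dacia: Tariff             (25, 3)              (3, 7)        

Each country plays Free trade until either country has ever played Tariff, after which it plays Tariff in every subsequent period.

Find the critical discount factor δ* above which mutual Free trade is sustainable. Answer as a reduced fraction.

13/22

Dacia: cooperation gives 12 each period; deviation gives 25 once then 3 forever.
  12/(1−δ) ≥ 25 + 3δ/(1−δ) ⇒ δ ≥ 13/22.
Farsund: cooperation gives 11 each period; deviation gives 16 once then 7 forever.
  δ ≥ 5/9.
Both must hold, so the binding constraint is Dacia's: δ ≥ 13/22.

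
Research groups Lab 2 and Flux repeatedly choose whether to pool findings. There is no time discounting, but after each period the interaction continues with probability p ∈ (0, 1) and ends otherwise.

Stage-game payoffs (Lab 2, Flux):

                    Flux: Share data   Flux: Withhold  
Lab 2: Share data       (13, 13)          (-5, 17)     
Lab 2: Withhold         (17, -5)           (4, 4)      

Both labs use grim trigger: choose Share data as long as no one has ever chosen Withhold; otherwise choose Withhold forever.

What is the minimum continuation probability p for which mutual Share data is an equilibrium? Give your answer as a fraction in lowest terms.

4/13

Expected cooperation value is 13 + p·13 + p²·13 + … = 13/(1−p); deviation gives 17 + p·4/(1−p).
13 ≥ 17(1−p) + 4p ⇒ 13p ≥ 4 ⇒ p ≥ 4/13.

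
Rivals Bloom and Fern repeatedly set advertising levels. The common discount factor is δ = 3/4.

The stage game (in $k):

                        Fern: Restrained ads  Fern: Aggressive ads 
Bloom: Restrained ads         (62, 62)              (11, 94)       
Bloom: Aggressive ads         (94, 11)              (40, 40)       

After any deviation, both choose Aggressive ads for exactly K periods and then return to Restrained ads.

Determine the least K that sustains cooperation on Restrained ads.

3

IC: δ(1−δ^K)/(1−δ) ≥ (94−62)/(62−40) = 16/11.
With δ = 3/4: need 1 − δ^K ≥ 16/11·(1−3/4)/(3/4), i.e. δ^K ≤ 0.5152.
Since (3/4)^2 = 0.5625 and (3/4)^3 = 0.4219, the smallest such K is 3.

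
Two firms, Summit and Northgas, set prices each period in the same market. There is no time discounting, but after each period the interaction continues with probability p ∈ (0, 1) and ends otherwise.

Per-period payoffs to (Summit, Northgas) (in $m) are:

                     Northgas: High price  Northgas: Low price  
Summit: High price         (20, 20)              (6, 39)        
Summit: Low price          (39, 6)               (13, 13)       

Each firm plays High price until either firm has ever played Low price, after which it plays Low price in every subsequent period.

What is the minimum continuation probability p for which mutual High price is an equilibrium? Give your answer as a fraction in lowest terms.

With no time discounting, the continuation probability p plays the role of the discount factor.
Grim-trigger IC: 20/(1−p) ≥ 39 + 13p/(1−p) ⇒ p ≥ (39−20)/(39−13) = 19/26.

19/26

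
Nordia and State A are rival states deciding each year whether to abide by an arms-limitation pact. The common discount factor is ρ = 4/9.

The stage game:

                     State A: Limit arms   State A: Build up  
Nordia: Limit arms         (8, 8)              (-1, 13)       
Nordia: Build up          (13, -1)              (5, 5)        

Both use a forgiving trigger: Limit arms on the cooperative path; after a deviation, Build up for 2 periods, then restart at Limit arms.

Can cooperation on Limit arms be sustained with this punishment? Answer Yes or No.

Comparing payoff streams over the 3 periods until play realigns: cooperate → 8(1+ρ+…+ρ^2); deviate → 13 + 5(ρ+…+ρ^2).
Cooperation is sustained iff (8−5)(ρ+…+ρ^2) ≥ 13−8.
ρ+…+ρ^2 = 4/9·(1−(4/9)^2)/(1−4/9) = 0.6420, and (13−8)/(8−5) = 1.6667.
0.6420 < 1.6667, so cooperation is not sustainable.

No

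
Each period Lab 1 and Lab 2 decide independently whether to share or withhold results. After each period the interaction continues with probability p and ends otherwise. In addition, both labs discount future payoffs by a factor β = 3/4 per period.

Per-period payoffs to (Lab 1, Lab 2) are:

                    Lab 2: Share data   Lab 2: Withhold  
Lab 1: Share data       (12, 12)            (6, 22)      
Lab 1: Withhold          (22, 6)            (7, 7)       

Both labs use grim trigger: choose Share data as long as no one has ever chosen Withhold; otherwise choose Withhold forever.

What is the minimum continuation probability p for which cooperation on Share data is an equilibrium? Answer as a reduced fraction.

8/9

With continuation probability p and discount β, the effective per-period discount factor is βp.
Grim-trigger IC: βp ≥ (22−12)/(22−7) = 2/3.
So p ≥ (2/3)/(3/4) = 8/9.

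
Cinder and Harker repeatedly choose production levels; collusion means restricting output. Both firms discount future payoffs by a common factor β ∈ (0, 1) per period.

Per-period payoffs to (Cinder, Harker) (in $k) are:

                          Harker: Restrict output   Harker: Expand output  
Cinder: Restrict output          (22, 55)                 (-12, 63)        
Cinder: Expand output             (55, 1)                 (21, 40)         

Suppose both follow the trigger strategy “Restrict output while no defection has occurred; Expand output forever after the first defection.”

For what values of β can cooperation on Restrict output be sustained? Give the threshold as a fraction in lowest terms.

Cinder's threshold: (55−22)/(55−21) = 33/34.
Harker's threshold: (63−55)/(63−40) = 8/23.
33/34 > 8/23, so Cinder binds and β* = 33/34.

33/34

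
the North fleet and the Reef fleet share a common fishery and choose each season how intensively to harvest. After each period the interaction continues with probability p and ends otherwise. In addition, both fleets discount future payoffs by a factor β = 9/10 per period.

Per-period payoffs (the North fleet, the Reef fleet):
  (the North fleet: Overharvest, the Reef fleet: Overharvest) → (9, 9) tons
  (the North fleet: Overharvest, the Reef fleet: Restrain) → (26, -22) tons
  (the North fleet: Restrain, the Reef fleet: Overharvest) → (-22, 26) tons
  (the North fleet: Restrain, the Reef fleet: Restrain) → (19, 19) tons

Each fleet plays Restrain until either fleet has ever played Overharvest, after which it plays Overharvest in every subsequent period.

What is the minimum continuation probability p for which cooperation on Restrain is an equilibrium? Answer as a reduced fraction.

70/153

Expected continuation weight on next period's payoff is β·p = 9/10·p, which plays the role of the discount factor.
Cooperation requires 9/10·p ≥ (26−19)/(26−9) = 7/17, hence p ≥ 70/153.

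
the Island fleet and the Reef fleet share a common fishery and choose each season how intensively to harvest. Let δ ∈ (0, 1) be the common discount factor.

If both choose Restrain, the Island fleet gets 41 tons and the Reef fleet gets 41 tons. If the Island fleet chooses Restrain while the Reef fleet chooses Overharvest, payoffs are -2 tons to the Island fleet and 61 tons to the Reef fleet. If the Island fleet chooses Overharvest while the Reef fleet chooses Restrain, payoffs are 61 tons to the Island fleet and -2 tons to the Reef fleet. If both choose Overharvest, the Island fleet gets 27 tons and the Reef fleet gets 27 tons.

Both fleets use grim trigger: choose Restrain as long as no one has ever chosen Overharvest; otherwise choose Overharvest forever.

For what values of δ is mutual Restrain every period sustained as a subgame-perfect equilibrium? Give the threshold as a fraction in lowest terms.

One-period gain from deviating is 61 − 41 = 20. The loss is 41 − 27 = 14 in every subsequent period, with present value 14·δ/(1−δ).
Deviation is unprofitable when 14·δ/(1−δ) ≥ 20, i.e. δ/(1−δ) ≥ 10/7.
Equivalently δ ≥ 20/(20+14) = 10/17.

10/17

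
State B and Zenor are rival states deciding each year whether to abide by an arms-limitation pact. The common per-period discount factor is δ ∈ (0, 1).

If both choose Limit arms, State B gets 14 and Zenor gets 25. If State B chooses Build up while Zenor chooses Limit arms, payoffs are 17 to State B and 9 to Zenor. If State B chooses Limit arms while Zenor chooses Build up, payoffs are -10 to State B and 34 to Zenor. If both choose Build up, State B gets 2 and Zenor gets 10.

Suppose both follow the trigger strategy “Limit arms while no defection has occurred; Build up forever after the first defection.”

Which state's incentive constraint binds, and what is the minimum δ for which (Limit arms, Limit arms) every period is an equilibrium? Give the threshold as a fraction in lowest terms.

State B: cooperation gives 14 each period; deviation gives 17 once then 2 forever.
  14/(1−δ) ≥ 17 + 2δ/(1−δ) ⇒ δ ≥ 3/15 = 1/5.
Zenor: cooperation gives 25 each period; deviation gives 34 once then 10 forever.
  δ ≥ 9/24 = 3/8.
Both must hold, so the binding constraint is Zenor's: δ ≥ 3/8.

Zenor; δ ≥ 3/8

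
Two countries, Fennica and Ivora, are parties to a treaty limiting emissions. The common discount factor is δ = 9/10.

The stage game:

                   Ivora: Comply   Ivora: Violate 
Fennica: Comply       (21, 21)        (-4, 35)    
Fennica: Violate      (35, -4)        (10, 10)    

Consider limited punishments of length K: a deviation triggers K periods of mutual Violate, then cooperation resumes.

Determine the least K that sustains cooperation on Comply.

No profitable deviation requires (21−10)(δ+…+δ^K) ≥ 35−21, i.e. δ+…+δ^K ≥ 14/11 ≈ 1.2727.
With δ = 9/10, the partial sums are K=1: 0.9000, K=2: 1.7100.
K = 2 is the first length at which the sum reaches 1.2727.

2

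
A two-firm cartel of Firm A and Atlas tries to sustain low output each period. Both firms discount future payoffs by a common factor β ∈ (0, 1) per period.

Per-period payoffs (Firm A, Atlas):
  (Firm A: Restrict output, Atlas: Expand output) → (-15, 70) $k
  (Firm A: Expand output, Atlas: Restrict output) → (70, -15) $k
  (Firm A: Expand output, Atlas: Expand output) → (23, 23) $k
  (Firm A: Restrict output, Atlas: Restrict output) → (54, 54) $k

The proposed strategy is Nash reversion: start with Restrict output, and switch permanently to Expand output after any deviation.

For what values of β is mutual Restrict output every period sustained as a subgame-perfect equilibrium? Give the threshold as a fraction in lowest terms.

16/47

One-period gain from deviating is 70 − 54 = 16. The loss is 54 − 23 = 31 in every subsequent period, with present value 31·β/(1−β).
Deviation is unprofitable when 31·β/(1−β) ≥ 16, i.e. β/(1−β) ≥ 16/31.
Equivalently β ≥ 16/(16+31) = 16/47.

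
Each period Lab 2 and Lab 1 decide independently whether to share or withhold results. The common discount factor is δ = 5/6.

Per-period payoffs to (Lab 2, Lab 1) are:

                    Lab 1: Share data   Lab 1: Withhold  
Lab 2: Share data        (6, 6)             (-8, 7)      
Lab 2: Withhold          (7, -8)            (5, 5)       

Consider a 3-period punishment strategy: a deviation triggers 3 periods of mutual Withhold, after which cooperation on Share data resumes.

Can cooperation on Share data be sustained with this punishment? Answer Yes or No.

A one-shot deviation gives 7 now, then 5 for 3 periods, then back to 6.
Gain from deviating: (7−6) today; loss: (6−5) in each of the next 3 periods.
No-deviation condition: (6−5)(δ+…+δ^3) ≥ 7−6, i.e. δ+…+δ^3 ≥ 1.
At δ = 5/6: δ+…+δ^3 = 2.1065 ≥ 1.0000.
So cooperation is sustainable.

Yes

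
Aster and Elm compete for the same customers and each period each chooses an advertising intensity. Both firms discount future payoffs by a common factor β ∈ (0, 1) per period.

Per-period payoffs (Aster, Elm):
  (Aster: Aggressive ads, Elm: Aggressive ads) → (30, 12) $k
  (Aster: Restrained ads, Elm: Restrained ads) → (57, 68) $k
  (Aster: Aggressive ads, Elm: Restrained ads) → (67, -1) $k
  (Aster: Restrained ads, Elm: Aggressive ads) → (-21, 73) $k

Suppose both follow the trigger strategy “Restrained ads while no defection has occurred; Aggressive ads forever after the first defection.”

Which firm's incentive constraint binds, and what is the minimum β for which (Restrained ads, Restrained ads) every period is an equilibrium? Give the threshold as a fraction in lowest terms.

Aster's threshold: (67−57)/(67−30) = 10/37.
Elm's threshold: (73−68)/(73−12) = 5/61.
10/37 > 5/61, so Aster binds and β* = 10/37.

Aster; β ≥ 10/37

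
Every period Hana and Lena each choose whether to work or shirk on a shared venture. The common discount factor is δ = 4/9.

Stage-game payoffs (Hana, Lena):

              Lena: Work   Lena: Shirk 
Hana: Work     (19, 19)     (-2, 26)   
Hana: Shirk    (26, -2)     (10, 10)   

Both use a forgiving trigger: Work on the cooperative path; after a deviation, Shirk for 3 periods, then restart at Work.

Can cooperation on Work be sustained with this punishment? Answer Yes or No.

Comparing payoff streams over the 4 periods until play realigns: cooperate → 19(1+δ+…+δ^3); deviate → 26 + 10(δ+…+δ^3).
Cooperation is sustained iff (19−10)(δ+…+δ^3) ≥ 26−19.
δ+…+δ^3 = 4/9·(1−(4/9)^3)/(1−4/9) = 0.7298, and (26−19)/(19−10) = 0.7778.
0.7298 < 0.7778, so cooperation is not sustainable.

No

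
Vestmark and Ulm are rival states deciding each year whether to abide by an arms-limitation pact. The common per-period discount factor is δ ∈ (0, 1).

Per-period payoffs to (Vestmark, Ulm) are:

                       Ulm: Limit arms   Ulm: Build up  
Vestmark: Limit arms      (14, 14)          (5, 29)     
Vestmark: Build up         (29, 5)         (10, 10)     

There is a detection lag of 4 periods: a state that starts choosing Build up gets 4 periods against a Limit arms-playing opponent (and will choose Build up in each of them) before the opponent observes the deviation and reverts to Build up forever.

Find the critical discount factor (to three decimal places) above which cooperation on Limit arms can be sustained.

Deviating for the 4 undetected periods gains 29−14 = 15 per period over cooperation, then loses 14−10 = 4 per period forever once punishment starts.
Gain: 15(1 + δ + … + δ^3); loss: 4·δ^4/(1−δ).
No profitable deviation ⇔ 15(1−δ^4) ≤ 4·δ^4, i.e. δ^4 ≥ 15/(15+4) = 15/19.
Hence δ ≥ (15/19)^(1/4) ≈ 0.943.

0.943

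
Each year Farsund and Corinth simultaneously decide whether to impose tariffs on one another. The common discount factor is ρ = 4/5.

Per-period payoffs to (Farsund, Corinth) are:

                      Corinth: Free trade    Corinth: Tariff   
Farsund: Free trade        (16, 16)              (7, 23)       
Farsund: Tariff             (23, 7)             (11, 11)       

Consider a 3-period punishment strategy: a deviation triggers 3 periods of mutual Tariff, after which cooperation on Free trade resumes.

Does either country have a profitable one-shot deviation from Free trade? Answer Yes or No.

A one-shot deviation gives 23 now, then 11 for 3 periods, then back to 16.
Gain from deviating: (23−16) today; loss: (16−11) in each of the next 3 periods.
No-deviation condition: (16−11)(ρ+…+ρ^3) ≥ 23−16, i.e. ρ+…+ρ^3 ≥ 7/5.
At ρ = 4/5: ρ+…+ρ^3 = 1.9520 ≥ 1.4000.
So cooperation is sustainable.

No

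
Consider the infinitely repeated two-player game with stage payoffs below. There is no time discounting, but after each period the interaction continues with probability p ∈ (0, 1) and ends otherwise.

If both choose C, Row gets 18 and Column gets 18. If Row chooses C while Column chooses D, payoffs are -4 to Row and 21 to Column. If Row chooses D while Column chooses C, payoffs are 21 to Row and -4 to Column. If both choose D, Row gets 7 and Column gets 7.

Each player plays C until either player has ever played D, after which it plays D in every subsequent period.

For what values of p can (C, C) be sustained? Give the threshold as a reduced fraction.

Expected cooperation value is 18 + p·18 + p²·18 + … = 18/(1−p); deviation gives 21 + p·7/(1−p).
18 ≥ 21(1−p) + 7p ⇒ 14p ≥ 3 ⇒ p ≥ 3/14.

3/14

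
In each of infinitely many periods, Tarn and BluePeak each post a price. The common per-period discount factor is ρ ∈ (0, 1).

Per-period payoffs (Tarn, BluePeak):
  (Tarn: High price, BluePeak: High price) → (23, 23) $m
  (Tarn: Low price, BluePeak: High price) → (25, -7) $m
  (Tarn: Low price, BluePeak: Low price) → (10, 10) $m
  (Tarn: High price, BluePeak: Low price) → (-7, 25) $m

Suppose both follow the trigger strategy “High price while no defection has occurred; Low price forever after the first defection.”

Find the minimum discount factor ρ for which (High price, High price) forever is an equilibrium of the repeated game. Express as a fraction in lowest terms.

2/15

23/(1−ρ) ≥ 25 + 10ρ/(1−ρ)
23 ≥ 25 − 15ρ
ρ ≥ 2/15.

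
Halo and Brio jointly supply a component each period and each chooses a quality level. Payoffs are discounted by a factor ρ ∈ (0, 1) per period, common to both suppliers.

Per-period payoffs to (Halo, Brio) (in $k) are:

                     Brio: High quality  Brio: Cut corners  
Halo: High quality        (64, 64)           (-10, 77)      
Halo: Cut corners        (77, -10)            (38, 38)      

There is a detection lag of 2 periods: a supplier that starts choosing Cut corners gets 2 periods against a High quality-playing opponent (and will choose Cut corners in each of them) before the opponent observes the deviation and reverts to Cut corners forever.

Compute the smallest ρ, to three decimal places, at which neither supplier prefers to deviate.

Deviating for the 2 undetected periods gains 77−64 = 13 per period over cooperation, then loses 64−38 = 26 per period forever once punishment starts.
Gain: 13(1 + ρ + … + ρ^1); loss: 26·ρ^2/(1−ρ).
No profitable deviation ⇔ 13(1−ρ^2) ≤ 26·ρ^2, i.e. ρ^2 ≥ 13/(13+26) = 1/3.
Hence ρ ≥ (1/3)^(1/2) ≈ 0.577.

0.577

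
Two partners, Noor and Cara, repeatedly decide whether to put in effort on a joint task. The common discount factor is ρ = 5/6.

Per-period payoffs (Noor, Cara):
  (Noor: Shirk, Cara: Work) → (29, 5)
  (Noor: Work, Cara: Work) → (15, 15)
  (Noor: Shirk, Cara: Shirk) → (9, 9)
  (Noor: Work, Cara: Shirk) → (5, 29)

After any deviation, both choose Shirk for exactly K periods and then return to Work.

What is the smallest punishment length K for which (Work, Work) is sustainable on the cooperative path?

4

IC: ρ(1−ρ^K)/(1−ρ) ≥ (29−15)/(15−9) = 7/3.
With ρ = 5/6: need 1 − ρ^K ≥ 7/3·(1−5/6)/(5/6), i.e. ρ^K ≤ 0.5333.
Since (5/6)^3 = 0.5787 and (5/6)^4 = 0.4823, the smallest such K is 4.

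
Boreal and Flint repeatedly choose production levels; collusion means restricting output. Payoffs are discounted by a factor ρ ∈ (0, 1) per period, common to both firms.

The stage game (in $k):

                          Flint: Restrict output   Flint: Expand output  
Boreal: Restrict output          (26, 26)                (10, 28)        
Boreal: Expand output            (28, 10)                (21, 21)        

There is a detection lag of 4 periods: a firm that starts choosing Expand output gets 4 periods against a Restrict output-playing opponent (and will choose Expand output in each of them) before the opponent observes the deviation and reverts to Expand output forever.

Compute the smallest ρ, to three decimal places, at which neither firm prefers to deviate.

Deviating for the 4 undetected periods gains 28−26 = 2 per period over cooperation, then loses 26−21 = 5 per period forever once punishment starts.
Gain: 2(1 + ρ + … + ρ^3); loss: 5·ρ^4/(1−ρ).
No profitable deviation ⇔ 2(1−ρ^4) ≤ 5·ρ^4, i.e. ρ^4 ≥ 2/(2+5) = 2/7.
Hence ρ ≥ (2/7)^(1/4) ≈ 0.731.

0.731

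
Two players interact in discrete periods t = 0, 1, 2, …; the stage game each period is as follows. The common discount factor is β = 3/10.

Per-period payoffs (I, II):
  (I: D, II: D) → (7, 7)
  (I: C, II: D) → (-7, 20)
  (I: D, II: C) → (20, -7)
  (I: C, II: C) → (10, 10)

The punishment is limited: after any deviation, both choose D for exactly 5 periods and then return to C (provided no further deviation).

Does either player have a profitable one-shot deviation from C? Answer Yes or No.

Yes

Comparing payoff streams over the 6 periods until play realigns: cooperate → 10(1+β+…+β^5); deviate → 20 + 7(β+…+β^5).
Cooperation is sustained iff (10−7)(β+…+β^5) ≥ 20−10.
β+…+β^5 = 3/10·(1−(3/10)^5)/(1−3/10) = 0.4275, and (20−10)/(10−7) = 3.3333.
0.4275 < 3.3333, so cooperation is not sustainable.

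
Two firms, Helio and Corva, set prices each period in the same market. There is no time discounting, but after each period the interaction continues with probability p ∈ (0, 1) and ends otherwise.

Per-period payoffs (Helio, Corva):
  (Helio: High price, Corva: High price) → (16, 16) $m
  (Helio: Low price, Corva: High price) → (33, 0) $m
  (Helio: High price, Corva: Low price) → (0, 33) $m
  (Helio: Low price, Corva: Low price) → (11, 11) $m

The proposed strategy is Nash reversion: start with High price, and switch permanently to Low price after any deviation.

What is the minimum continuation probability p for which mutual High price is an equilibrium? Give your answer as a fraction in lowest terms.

17/22

With no time discounting, the continuation probability p plays the role of the discount factor.
Grim-trigger IC: 16/(1−p) ≥ 33 + 11p/(1−p) ⇒ p ≥ (33−16)/(33−11) = 17/22.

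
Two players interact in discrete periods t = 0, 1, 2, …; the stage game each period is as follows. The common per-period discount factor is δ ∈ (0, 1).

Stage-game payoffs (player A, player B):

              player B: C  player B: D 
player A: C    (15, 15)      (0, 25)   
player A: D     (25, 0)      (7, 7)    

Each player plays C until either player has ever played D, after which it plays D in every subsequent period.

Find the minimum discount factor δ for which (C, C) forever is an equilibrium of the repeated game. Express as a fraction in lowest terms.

5/9

One-period gain from deviating is 25 − 15 = 10. The loss is 15 − 7 = 8 in every subsequent period, with present value 8·δ/(1−δ).
Deviation is unprofitable when 8·δ/(1−δ) ≥ 10, i.e. δ/(1−δ) ≥ 5/4.
Equivalently δ ≥ 10/(10+8) = 5/9.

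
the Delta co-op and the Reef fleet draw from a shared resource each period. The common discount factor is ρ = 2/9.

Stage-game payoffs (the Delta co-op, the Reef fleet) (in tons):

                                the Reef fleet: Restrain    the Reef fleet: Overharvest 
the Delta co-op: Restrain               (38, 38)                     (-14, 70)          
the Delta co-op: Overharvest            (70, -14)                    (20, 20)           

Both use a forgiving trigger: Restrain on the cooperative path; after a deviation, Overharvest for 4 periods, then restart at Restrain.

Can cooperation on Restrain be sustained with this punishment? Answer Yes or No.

No

Comparing payoff streams over the 5 periods until play realigns: cooperate → 38(1+ρ+…+ρ^4); deviate → 70 + 20(ρ+…+ρ^4).
Cooperation is sustained iff (38−20)(ρ+…+ρ^4) ≥ 70−38.
ρ+…+ρ^4 = 2/9·(1−(2/9)^4)/(1−2/9) = 0.2850, and (70−38)/(38−20) = 1.7778.
0.2850 < 1.7778, so cooperation is not sustainable.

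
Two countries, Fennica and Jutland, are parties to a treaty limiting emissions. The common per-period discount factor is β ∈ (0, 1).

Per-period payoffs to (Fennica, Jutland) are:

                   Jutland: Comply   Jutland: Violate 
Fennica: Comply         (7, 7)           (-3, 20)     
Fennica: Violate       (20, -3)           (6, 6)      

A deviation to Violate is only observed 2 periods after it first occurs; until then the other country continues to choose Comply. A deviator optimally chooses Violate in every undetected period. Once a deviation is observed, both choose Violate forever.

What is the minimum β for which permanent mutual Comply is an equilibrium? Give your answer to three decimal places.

0.964

Deviating for the 2 undetected periods gains 20−7 = 13 per period over cooperation, then loses 7−6 = 1 per period forever once punishment starts.
Gain: 13(1 + β + … + β^1); loss: 1·β^2/(1−β).
No profitable deviation ⇔ 13(1−β^2) ≤ 1·β^2, i.e. β^2 ≥ 13/(13+1) = 13/14.
Hence β ≥ (13/14)^(1/2) ≈ 0.964.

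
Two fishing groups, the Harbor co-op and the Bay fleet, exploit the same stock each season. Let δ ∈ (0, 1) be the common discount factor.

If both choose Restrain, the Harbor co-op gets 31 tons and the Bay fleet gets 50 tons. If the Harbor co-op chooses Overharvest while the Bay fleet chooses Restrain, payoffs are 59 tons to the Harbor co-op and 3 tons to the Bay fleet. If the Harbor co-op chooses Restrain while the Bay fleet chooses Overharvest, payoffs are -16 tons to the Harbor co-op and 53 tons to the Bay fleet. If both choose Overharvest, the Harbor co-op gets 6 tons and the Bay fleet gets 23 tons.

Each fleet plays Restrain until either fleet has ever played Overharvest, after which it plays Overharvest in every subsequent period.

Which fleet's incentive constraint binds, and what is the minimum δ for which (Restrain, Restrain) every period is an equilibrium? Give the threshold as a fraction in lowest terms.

the Harbor co-op's threshold: (59−31)/(59−6) = 28/53.
the Bay fleet's threshold: (53−50)/(53−23) = 1/10.
28/53 > 1/10, so the Harbor co-op binds and δ* = 28/53.

the Harbor co-op; δ ≥ 28/53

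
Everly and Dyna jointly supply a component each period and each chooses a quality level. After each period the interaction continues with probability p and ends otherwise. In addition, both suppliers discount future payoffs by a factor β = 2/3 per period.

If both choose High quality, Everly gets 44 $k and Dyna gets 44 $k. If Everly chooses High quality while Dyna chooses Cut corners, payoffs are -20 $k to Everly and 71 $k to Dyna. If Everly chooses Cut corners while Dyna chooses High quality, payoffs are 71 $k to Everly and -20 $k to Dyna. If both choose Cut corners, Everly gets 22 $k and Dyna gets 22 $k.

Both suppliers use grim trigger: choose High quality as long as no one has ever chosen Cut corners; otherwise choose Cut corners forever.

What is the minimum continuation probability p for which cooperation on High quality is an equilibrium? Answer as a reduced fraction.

Expected continuation weight on next period's payoff is β·p = 2/3·p, which plays the role of the discount factor.
Cooperation requires 2/3·p ≥ (71−44)/(71−22) = 27/49, hence p ≥ 81/98.

81/98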